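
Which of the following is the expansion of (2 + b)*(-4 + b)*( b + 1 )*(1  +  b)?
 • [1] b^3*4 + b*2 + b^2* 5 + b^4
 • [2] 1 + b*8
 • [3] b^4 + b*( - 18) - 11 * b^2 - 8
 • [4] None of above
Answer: 3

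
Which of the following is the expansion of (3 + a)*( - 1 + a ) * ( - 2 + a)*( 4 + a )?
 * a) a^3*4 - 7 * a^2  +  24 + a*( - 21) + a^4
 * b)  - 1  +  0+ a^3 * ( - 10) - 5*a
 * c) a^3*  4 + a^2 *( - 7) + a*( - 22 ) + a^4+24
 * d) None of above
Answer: c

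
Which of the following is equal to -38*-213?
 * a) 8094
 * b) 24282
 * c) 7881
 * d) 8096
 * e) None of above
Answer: a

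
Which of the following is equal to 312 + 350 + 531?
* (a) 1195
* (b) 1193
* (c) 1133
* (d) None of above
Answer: b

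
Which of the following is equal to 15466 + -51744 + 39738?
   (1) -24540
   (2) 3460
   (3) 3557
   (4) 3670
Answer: 2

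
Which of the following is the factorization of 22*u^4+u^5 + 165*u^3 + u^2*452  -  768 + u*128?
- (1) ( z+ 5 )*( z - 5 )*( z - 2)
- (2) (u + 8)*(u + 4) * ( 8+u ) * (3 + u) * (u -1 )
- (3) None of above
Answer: 2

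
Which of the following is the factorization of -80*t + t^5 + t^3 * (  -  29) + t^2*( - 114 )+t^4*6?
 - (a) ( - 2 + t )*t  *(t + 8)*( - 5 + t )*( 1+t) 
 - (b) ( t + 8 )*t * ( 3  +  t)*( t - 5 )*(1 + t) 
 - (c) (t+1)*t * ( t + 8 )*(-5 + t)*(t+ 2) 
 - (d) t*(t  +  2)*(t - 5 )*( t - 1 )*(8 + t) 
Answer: c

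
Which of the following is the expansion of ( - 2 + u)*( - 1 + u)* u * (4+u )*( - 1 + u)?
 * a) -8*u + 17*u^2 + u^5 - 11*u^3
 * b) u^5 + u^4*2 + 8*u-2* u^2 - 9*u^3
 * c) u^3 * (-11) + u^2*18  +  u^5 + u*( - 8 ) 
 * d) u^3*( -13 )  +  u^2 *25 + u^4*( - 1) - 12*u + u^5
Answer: c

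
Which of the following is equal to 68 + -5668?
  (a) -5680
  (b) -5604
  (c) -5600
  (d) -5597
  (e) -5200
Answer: c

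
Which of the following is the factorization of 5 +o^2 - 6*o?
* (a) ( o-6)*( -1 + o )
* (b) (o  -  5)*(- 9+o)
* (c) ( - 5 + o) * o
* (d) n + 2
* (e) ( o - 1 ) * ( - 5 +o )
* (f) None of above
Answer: e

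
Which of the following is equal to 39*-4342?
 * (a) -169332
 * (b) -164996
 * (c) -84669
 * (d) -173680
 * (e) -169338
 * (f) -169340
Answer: e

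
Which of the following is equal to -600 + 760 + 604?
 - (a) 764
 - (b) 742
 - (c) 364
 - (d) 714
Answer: a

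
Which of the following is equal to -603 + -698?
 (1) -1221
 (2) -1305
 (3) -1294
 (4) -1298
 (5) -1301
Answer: 5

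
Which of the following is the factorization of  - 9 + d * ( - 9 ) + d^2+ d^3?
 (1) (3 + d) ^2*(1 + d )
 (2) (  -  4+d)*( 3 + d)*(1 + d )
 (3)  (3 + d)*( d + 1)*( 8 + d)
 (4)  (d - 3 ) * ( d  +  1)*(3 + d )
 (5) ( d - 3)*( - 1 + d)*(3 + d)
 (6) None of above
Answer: 4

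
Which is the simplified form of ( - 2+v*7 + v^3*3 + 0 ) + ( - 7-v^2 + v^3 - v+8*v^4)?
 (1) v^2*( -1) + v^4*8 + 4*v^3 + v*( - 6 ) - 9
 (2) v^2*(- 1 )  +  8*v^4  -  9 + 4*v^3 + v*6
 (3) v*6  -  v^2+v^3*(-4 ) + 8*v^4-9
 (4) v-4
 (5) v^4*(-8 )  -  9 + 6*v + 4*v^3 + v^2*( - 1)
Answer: 2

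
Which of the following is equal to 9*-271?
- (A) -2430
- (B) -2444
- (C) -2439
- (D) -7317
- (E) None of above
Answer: C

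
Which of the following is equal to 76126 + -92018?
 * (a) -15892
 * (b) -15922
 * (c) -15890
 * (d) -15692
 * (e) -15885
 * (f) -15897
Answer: a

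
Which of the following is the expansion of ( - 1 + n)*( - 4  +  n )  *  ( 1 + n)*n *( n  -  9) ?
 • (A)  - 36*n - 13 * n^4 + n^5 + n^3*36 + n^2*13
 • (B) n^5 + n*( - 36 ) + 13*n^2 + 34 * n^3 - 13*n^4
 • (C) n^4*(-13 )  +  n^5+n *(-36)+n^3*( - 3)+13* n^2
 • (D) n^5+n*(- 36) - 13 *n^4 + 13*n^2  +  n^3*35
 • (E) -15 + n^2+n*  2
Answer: D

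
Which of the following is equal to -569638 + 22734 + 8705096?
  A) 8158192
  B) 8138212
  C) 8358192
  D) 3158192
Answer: A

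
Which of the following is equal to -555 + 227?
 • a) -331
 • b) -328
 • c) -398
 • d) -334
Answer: b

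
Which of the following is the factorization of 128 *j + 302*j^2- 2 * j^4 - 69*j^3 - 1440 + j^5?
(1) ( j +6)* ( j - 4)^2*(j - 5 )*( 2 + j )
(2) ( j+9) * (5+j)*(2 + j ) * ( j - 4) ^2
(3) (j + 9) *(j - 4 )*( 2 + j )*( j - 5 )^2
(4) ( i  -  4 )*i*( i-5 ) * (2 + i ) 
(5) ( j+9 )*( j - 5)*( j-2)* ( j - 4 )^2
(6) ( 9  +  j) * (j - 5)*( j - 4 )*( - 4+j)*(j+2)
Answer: 6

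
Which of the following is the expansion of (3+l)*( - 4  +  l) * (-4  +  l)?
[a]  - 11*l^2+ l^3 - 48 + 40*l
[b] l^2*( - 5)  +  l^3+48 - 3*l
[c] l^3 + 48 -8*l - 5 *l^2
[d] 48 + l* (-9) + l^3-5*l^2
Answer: c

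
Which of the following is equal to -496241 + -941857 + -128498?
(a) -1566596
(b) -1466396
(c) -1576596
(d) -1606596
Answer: a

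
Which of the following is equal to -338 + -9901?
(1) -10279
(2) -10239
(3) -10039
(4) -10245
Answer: 2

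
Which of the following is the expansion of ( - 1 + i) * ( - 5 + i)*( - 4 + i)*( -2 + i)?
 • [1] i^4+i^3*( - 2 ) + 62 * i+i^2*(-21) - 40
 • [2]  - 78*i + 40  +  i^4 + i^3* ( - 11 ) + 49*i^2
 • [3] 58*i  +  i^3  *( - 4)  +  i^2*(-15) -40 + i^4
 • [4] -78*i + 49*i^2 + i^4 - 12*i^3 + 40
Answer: 4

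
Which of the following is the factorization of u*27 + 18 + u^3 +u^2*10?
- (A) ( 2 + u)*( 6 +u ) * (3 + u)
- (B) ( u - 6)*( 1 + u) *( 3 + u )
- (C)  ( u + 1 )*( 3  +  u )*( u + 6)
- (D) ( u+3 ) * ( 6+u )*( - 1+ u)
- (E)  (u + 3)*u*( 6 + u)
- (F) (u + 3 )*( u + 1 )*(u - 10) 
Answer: C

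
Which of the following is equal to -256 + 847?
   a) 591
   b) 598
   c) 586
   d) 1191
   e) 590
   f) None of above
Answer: a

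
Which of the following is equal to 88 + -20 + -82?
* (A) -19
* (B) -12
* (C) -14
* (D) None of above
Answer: C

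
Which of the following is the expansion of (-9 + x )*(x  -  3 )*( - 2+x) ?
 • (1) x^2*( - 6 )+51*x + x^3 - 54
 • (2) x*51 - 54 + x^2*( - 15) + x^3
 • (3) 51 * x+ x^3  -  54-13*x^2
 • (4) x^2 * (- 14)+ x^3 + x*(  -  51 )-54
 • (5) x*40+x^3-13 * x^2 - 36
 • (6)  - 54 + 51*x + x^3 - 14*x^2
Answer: 6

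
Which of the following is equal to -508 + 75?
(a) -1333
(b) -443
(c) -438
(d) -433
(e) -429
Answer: d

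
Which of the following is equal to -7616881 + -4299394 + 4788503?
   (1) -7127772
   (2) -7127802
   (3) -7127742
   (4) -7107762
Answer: 1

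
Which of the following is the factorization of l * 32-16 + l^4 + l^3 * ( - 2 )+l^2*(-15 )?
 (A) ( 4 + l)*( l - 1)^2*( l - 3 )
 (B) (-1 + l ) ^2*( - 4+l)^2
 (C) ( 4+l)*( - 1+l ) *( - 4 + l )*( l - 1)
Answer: C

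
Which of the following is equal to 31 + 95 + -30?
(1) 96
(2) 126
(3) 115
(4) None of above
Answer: 1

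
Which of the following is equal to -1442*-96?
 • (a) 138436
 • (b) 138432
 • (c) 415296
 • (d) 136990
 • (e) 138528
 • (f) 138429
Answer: b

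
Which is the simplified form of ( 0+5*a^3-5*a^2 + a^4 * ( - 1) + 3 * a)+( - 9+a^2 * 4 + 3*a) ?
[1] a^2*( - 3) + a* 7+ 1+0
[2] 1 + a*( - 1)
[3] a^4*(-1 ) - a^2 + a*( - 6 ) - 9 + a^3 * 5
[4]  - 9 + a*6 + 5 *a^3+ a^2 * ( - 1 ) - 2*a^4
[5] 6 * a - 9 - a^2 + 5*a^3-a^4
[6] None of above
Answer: 5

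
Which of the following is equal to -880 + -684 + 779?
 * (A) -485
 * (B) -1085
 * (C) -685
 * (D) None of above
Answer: D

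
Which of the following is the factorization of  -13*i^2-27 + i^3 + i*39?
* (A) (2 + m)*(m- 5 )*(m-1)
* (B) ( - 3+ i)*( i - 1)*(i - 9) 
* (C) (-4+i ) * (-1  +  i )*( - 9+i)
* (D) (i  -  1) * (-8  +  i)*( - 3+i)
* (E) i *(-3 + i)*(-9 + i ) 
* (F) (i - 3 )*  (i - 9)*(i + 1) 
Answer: B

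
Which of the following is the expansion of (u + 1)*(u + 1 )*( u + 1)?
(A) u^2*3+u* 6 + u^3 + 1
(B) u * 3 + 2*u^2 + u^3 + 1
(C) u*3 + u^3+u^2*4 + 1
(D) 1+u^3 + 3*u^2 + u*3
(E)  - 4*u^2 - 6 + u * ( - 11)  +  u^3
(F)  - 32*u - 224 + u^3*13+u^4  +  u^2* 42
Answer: D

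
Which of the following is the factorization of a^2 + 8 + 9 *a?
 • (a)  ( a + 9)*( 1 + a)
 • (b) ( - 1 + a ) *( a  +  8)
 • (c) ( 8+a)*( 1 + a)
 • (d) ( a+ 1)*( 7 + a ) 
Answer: c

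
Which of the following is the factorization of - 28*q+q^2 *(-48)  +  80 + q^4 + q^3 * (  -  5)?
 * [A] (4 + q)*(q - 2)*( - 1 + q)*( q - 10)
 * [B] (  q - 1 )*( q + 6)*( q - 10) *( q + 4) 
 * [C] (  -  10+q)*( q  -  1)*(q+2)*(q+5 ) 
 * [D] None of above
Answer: D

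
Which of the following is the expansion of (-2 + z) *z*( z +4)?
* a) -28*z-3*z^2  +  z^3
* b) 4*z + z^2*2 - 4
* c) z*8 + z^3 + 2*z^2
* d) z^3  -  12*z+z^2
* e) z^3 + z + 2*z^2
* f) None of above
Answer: f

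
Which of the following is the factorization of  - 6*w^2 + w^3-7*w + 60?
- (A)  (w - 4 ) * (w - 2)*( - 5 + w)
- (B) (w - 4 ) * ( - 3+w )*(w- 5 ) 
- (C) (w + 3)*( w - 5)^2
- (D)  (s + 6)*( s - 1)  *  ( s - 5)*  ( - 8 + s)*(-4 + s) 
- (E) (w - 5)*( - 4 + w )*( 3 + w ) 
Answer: E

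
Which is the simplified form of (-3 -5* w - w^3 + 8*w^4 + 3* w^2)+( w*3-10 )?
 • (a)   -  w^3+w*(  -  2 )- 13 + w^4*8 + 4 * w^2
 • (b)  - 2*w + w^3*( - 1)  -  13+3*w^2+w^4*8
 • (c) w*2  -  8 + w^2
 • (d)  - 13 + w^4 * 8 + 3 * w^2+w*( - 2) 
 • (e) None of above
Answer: b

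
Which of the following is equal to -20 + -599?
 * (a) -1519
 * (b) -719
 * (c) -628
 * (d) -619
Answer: d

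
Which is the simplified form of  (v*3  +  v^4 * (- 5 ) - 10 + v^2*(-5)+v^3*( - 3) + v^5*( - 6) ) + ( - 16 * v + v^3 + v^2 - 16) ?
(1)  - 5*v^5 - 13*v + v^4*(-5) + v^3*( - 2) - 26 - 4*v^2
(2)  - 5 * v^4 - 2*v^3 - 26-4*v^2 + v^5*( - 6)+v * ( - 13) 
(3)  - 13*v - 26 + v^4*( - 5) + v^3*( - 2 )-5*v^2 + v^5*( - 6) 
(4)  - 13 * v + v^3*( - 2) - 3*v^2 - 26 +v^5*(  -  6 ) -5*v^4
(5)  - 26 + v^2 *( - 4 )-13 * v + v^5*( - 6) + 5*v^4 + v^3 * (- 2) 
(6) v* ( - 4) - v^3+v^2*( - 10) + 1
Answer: 2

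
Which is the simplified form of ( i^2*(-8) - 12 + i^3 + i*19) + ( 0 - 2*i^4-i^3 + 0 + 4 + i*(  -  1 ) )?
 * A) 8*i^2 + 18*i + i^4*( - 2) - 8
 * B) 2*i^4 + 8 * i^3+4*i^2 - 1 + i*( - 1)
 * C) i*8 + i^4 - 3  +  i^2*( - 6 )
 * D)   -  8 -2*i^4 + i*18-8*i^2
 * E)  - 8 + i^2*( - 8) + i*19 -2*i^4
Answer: D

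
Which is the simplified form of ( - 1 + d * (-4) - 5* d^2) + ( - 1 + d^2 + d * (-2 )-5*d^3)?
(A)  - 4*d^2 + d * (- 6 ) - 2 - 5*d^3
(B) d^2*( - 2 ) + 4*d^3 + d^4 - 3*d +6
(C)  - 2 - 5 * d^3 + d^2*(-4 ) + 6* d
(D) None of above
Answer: A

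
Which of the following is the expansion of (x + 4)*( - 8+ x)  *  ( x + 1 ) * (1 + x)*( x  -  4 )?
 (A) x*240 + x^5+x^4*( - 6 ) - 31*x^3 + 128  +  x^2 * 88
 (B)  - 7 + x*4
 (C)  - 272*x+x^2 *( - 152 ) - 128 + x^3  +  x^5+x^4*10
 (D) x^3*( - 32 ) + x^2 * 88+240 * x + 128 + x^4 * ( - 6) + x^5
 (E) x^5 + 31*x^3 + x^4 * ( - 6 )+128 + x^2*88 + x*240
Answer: A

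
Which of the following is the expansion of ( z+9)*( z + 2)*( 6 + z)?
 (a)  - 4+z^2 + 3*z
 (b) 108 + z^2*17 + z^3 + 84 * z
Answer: b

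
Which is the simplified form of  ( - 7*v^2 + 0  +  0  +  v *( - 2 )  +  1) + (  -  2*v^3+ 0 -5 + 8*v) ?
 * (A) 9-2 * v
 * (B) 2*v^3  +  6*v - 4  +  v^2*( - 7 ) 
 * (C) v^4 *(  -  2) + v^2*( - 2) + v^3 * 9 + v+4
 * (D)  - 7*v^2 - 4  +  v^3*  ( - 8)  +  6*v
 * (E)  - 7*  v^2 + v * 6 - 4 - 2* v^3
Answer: E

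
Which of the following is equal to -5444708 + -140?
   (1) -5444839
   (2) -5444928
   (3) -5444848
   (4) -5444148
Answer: 3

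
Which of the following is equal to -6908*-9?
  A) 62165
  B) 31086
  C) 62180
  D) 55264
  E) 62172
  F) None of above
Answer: E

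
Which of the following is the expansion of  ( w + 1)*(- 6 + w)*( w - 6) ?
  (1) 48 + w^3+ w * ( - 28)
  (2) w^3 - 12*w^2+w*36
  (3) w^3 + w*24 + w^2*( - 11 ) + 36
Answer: 3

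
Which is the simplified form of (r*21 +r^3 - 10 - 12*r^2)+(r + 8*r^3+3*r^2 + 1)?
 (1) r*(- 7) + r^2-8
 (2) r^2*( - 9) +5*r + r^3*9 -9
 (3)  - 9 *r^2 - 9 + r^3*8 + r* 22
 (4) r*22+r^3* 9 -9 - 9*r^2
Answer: 4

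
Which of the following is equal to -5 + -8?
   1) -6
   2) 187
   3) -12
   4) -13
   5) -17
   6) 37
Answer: 4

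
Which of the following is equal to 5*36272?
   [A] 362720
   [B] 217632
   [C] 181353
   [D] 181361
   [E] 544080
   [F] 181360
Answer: F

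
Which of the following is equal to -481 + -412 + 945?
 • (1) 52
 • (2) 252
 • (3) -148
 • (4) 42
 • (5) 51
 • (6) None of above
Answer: 1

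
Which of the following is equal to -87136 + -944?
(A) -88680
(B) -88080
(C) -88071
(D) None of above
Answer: B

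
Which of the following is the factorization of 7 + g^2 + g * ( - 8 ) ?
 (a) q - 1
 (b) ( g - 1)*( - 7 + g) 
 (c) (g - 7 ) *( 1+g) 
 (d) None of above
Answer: b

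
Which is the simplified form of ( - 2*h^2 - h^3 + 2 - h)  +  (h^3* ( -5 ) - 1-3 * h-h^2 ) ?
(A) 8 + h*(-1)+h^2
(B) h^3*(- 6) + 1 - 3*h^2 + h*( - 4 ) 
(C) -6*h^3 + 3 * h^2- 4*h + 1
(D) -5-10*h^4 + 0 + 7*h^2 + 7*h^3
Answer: B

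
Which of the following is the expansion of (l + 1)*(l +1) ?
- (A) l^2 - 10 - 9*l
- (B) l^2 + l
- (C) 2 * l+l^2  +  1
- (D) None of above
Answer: C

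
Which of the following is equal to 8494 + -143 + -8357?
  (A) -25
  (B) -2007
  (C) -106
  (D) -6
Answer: D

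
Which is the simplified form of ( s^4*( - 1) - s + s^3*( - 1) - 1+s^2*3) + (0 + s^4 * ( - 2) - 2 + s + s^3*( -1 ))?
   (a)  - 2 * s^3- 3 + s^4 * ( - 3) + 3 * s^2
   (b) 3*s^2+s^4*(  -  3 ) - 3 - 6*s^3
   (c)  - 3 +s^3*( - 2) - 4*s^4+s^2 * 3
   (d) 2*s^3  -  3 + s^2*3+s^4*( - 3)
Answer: a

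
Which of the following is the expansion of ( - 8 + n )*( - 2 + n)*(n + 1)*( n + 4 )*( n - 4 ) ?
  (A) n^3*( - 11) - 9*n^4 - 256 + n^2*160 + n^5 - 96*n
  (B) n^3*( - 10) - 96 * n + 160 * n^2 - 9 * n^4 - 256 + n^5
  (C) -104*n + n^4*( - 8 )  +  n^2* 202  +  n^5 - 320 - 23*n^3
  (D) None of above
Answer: B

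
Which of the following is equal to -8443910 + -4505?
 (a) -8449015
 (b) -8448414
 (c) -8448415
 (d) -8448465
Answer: c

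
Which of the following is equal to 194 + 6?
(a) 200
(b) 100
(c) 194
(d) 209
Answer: a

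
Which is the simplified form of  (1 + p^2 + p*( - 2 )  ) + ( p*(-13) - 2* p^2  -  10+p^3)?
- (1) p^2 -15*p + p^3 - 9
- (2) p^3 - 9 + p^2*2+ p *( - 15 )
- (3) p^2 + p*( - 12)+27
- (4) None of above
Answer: 4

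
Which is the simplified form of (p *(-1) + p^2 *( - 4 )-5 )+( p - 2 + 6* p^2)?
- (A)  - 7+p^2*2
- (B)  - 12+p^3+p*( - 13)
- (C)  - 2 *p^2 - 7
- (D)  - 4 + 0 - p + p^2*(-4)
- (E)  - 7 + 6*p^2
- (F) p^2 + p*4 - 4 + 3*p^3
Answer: A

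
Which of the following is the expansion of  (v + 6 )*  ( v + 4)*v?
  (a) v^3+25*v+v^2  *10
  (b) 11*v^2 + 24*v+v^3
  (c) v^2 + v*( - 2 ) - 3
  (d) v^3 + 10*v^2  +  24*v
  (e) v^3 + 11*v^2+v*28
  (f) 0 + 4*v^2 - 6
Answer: d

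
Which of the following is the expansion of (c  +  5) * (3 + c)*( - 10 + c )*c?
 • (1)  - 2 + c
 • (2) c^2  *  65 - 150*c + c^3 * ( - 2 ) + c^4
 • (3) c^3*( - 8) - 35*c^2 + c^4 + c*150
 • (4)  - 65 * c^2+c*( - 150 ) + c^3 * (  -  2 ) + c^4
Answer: 4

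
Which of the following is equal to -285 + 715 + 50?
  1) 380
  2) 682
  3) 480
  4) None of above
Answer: 3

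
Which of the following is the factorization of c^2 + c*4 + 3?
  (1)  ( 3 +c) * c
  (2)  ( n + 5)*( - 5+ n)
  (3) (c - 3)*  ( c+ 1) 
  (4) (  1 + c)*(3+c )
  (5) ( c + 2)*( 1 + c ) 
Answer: 4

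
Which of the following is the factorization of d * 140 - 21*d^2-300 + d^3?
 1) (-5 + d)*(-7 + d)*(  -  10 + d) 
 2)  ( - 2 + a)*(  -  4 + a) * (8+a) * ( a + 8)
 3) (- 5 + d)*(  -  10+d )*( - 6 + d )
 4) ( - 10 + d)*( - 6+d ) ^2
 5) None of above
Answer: 3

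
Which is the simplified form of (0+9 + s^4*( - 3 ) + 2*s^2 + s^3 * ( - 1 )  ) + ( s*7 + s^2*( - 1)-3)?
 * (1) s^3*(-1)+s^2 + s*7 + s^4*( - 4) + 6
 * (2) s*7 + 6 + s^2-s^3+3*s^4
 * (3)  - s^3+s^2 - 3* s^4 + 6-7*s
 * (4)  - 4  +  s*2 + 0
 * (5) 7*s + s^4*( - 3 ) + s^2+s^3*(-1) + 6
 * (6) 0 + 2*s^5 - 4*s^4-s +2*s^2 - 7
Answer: 5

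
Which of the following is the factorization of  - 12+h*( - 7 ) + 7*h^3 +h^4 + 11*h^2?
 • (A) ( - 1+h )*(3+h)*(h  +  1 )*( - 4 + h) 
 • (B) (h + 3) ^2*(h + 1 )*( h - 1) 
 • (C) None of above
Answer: C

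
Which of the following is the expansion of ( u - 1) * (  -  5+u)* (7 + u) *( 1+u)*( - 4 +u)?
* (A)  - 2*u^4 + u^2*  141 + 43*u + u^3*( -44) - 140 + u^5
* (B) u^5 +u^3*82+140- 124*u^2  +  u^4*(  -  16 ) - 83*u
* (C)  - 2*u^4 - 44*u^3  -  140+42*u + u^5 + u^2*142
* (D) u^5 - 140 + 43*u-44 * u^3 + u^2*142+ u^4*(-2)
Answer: D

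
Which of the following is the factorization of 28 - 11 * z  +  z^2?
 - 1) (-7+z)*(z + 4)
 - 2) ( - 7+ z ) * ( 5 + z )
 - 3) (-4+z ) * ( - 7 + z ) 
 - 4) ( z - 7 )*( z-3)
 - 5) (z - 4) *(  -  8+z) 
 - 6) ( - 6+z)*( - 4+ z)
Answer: 3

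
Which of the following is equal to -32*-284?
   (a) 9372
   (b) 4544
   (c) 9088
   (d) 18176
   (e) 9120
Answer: c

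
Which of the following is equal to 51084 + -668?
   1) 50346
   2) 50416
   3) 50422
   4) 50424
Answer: 2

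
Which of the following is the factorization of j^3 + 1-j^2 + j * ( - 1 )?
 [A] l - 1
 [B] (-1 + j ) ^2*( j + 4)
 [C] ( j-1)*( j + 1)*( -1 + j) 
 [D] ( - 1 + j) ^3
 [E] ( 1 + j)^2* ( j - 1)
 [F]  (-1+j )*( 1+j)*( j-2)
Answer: C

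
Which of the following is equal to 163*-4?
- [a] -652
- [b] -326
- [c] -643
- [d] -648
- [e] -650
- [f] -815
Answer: a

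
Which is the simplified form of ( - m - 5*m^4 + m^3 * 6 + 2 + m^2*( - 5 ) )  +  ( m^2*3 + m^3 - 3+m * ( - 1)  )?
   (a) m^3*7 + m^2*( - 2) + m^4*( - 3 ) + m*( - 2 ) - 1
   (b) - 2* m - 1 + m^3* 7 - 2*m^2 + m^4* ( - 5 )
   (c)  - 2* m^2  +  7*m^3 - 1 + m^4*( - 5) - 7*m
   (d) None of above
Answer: b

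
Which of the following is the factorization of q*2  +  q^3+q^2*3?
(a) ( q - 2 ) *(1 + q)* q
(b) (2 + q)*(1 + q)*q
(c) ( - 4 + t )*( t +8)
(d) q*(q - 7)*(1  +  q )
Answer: b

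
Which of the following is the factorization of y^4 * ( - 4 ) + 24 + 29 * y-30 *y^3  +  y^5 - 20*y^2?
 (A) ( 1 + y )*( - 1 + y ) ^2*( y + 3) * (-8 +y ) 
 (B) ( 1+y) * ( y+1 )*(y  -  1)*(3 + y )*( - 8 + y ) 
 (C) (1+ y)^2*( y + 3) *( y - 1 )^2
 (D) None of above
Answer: B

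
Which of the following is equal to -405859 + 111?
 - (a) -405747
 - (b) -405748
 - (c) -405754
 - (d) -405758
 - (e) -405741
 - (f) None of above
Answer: b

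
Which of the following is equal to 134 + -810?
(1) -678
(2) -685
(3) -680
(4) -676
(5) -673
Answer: 4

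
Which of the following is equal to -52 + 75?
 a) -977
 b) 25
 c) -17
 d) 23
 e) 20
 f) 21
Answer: d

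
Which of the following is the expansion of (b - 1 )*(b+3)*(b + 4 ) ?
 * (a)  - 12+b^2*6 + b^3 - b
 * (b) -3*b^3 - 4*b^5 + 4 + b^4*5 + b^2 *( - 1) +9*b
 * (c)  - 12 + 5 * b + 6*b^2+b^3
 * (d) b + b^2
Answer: c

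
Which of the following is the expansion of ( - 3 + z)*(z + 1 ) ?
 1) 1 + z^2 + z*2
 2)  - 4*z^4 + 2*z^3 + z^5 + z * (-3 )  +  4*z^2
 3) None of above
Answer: 3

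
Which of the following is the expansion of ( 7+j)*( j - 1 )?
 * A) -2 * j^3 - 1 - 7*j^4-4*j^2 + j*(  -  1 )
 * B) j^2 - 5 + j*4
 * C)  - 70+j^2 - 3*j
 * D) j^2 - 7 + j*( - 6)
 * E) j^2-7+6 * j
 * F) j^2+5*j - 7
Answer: E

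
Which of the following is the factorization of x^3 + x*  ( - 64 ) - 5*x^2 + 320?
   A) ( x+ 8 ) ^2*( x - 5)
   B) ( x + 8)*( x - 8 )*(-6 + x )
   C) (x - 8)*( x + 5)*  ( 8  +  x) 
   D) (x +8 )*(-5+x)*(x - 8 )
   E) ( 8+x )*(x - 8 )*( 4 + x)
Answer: D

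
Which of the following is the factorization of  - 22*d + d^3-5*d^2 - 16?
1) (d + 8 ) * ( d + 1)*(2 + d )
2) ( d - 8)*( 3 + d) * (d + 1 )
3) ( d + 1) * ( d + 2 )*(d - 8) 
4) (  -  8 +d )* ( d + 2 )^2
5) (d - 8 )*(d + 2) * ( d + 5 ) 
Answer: 3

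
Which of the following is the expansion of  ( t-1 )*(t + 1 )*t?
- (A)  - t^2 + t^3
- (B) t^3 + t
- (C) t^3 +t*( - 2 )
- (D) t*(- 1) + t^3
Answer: D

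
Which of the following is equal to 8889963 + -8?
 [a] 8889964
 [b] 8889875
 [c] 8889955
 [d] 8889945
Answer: c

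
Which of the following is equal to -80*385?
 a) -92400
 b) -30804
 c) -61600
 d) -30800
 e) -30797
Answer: d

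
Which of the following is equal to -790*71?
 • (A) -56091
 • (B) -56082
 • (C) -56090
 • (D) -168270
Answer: C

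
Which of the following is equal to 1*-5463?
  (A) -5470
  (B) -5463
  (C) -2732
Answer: B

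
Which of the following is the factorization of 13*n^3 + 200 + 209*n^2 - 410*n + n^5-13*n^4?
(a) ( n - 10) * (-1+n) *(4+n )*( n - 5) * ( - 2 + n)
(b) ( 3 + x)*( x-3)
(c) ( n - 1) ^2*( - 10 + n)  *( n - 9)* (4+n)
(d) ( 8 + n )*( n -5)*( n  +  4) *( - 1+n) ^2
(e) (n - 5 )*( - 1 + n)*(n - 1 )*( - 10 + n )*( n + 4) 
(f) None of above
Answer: e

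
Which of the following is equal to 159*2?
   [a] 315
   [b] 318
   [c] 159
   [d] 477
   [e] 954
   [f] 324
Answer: b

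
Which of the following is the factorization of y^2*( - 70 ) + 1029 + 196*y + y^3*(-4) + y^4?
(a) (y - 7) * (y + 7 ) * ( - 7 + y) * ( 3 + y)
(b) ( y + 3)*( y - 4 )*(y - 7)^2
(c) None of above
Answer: a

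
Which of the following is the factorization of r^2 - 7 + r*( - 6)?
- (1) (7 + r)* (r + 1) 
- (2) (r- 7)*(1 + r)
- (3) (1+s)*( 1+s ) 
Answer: 2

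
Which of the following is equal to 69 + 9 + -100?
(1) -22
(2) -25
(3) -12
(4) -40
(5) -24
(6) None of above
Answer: 1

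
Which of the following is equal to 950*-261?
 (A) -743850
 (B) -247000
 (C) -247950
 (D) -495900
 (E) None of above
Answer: C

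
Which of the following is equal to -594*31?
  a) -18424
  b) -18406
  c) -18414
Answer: c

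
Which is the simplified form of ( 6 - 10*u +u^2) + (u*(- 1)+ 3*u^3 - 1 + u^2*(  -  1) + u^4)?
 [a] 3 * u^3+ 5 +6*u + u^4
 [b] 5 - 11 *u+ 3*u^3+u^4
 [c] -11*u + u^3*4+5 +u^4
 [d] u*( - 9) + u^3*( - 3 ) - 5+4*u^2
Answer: b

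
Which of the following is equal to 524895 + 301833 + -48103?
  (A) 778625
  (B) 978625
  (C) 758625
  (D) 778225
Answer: A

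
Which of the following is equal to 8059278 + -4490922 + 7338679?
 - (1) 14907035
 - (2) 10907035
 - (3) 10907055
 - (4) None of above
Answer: 2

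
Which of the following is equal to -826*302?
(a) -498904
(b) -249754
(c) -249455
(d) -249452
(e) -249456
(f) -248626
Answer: d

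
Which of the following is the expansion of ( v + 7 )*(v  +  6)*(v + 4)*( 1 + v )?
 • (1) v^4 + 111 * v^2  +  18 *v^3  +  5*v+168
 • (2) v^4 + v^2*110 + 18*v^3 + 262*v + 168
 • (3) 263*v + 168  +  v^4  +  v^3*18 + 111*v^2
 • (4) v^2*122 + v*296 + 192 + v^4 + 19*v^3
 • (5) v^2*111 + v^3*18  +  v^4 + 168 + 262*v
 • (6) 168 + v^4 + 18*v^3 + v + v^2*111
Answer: 5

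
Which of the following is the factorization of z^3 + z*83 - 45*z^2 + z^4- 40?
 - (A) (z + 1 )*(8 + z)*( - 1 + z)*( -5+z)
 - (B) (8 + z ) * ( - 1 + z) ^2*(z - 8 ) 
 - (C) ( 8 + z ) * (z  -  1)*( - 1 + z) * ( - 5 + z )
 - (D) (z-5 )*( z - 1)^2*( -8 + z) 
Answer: C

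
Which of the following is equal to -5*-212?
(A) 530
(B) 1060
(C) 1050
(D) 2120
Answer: B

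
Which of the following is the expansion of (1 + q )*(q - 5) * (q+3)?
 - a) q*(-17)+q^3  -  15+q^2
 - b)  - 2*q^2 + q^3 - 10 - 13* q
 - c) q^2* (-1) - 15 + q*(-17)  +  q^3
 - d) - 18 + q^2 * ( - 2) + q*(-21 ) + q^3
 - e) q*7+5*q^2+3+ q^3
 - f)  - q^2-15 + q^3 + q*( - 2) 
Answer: c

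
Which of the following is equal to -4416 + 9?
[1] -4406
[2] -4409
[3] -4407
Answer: 3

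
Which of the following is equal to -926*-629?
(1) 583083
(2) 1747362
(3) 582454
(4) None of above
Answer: 3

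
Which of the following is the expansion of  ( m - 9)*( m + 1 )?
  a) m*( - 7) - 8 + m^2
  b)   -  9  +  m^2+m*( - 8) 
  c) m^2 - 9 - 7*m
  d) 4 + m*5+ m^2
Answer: b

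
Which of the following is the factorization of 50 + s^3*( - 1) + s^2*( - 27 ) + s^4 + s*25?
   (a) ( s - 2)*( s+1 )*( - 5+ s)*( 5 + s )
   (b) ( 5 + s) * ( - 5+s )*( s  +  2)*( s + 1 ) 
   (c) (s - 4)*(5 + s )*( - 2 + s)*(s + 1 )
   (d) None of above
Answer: a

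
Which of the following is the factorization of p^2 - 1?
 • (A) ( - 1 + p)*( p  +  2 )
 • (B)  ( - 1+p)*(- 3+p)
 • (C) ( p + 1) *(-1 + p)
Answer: C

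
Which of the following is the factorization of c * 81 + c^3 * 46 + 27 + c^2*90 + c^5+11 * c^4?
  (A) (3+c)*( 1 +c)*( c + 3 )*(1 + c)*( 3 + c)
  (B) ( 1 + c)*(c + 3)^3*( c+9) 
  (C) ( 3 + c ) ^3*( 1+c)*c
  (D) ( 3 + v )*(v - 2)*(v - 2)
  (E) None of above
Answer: A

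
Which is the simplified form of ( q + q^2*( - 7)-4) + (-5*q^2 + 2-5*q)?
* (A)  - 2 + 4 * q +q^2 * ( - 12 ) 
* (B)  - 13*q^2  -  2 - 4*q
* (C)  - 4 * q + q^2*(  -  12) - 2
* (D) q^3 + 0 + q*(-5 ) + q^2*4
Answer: C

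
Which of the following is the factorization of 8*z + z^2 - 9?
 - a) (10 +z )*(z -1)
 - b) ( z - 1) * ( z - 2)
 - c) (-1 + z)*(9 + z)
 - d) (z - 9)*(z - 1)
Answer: c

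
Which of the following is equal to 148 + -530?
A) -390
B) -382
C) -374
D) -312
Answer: B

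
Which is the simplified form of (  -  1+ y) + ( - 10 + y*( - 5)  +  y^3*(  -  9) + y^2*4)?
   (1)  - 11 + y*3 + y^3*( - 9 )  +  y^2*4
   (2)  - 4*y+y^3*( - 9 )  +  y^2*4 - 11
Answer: 2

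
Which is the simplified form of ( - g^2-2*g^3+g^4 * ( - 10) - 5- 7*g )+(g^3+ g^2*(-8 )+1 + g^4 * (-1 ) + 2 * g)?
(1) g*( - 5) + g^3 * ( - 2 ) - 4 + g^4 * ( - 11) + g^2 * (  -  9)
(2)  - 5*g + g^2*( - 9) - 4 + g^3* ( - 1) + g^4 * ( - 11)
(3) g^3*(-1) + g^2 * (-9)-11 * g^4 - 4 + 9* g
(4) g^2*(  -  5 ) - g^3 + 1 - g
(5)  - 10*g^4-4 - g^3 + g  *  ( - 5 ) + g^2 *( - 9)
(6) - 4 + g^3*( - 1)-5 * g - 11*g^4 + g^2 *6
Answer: 2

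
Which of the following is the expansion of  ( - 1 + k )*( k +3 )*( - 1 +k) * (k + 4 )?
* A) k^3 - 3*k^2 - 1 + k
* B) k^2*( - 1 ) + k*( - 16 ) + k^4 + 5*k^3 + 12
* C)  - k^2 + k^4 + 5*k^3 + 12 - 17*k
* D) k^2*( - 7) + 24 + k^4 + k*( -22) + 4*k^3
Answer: C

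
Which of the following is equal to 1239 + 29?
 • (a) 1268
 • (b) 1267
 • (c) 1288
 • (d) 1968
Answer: a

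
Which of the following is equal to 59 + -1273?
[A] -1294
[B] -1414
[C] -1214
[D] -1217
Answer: C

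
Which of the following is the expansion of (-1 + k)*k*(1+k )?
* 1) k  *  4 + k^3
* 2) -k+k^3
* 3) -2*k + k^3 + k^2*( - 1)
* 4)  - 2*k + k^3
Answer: 2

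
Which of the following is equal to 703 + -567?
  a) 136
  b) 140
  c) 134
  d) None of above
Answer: a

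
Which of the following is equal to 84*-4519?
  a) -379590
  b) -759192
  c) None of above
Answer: c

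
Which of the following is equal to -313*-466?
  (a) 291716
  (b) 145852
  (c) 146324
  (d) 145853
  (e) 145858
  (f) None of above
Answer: e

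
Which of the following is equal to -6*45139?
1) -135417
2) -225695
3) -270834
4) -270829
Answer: 3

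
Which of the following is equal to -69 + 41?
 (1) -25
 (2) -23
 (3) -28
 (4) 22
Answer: 3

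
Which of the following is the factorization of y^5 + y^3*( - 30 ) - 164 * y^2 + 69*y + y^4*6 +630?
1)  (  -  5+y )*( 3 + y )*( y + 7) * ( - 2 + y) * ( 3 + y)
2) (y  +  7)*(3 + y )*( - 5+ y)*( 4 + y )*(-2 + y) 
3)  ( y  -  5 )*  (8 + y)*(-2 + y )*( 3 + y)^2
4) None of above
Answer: 1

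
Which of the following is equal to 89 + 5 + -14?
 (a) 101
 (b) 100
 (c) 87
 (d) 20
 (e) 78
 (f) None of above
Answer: f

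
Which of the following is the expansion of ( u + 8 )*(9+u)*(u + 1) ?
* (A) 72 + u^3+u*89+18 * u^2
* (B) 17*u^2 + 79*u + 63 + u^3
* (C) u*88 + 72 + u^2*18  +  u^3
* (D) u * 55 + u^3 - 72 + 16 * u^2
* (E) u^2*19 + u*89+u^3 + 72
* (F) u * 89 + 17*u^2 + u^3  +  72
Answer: A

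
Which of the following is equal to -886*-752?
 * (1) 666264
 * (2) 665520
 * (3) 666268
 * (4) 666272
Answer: 4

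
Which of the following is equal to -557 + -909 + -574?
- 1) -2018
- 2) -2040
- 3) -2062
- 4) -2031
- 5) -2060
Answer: 2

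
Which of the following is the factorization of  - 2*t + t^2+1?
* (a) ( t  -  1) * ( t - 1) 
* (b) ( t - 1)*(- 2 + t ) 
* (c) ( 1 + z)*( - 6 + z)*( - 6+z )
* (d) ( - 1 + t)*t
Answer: a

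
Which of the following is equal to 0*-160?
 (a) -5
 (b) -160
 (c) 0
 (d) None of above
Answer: c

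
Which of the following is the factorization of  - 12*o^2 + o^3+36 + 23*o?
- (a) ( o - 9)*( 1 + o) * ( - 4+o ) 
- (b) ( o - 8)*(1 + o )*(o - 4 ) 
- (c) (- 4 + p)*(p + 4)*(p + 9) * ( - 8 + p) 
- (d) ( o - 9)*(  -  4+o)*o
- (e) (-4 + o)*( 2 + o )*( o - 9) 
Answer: a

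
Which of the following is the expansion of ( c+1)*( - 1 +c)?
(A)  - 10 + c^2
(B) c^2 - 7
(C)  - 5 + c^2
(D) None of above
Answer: D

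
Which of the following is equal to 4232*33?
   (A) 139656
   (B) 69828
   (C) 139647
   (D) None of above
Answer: A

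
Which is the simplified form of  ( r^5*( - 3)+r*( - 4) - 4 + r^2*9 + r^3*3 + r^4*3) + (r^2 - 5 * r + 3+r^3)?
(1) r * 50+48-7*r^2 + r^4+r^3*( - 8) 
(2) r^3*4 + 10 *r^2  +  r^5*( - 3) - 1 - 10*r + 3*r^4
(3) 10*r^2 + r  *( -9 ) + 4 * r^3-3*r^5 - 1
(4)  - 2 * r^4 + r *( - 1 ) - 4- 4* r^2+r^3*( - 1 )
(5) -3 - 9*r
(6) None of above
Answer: 6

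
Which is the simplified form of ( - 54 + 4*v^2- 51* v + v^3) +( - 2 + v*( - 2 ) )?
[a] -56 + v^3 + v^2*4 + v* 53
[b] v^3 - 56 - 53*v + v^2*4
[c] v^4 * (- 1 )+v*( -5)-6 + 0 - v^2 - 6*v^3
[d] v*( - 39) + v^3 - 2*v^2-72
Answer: b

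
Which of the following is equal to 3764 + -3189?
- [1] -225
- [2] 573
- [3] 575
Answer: 3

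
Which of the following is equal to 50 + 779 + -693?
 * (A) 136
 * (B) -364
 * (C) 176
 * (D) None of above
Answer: A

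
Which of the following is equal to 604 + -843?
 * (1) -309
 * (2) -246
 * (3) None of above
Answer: 3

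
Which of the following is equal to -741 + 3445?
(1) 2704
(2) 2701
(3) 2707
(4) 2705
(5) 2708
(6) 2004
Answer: 1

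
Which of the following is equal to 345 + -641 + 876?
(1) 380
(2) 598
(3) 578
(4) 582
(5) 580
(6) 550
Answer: 5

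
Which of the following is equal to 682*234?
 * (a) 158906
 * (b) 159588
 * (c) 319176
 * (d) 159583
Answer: b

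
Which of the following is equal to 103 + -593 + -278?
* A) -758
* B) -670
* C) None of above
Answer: C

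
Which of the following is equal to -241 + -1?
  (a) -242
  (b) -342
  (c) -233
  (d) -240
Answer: a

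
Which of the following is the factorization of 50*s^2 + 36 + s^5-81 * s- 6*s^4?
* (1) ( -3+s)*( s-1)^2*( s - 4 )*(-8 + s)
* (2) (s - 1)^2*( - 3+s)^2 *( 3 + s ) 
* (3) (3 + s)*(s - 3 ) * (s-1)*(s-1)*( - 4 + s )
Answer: 3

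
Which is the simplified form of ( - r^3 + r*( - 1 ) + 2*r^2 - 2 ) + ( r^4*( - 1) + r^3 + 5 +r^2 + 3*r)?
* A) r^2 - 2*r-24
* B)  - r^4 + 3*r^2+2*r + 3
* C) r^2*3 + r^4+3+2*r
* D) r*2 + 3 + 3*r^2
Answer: B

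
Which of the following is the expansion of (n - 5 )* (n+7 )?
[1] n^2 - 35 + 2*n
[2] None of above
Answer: 1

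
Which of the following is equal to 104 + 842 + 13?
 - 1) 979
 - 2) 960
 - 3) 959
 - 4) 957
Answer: 3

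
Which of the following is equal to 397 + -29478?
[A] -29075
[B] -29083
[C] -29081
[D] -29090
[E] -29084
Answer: C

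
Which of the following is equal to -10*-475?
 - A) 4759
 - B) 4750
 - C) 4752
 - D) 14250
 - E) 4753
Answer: B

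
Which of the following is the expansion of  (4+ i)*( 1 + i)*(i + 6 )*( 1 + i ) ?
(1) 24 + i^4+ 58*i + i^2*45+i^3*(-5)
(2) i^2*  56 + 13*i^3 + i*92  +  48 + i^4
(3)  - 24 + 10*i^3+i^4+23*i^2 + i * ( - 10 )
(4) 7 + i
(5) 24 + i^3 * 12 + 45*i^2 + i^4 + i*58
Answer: 5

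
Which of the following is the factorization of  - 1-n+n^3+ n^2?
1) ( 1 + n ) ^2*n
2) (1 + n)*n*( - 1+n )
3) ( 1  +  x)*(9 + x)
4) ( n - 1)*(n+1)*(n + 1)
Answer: 4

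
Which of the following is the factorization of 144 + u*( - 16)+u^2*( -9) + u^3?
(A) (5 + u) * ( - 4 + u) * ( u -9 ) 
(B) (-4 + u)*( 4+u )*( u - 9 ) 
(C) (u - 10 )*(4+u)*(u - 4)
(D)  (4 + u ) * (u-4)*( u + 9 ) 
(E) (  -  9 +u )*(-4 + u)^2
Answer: B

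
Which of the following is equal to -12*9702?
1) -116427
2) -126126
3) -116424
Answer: 3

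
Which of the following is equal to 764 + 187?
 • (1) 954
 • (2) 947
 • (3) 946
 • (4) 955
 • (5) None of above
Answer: 5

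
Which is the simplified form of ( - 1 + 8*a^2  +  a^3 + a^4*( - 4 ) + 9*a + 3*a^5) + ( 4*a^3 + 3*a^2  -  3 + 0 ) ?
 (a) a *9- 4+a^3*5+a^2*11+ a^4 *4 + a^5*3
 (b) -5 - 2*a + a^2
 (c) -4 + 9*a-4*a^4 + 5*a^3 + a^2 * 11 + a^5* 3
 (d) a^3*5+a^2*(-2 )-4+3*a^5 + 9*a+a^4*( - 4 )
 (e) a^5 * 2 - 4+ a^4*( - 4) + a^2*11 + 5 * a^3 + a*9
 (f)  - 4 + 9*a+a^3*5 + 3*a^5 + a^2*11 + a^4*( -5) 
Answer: c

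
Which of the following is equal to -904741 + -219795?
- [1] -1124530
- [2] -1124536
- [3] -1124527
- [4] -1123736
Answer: 2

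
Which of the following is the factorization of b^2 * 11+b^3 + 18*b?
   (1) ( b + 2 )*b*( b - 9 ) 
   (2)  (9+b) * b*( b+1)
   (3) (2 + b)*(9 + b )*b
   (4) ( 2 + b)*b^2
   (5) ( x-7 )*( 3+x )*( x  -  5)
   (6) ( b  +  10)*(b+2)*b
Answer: 3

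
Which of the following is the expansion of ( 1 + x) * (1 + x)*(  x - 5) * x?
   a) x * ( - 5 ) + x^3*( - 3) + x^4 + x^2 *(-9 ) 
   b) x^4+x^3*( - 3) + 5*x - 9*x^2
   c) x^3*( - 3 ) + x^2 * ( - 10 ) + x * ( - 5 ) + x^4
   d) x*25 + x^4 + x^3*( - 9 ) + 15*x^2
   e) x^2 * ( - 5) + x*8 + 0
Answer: a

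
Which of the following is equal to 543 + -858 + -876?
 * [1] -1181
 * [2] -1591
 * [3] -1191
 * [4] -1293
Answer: 3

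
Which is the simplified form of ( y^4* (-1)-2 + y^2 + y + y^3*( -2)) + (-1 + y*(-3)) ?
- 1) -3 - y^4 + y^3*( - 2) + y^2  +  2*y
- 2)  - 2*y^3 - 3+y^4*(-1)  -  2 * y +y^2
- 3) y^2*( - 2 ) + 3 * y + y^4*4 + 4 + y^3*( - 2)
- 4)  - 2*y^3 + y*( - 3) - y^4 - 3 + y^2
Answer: 2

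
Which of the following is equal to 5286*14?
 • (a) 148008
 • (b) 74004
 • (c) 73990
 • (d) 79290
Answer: b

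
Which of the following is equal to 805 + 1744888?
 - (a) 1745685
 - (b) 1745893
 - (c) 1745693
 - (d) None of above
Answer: c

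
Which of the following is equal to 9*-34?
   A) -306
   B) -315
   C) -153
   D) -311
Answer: A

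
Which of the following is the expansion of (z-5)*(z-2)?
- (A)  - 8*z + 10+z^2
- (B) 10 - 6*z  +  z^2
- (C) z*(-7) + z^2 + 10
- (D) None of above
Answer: C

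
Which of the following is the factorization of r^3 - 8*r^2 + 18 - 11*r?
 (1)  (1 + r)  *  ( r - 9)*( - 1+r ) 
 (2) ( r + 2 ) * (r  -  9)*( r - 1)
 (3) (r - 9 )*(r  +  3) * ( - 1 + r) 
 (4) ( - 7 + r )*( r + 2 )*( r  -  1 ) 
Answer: 2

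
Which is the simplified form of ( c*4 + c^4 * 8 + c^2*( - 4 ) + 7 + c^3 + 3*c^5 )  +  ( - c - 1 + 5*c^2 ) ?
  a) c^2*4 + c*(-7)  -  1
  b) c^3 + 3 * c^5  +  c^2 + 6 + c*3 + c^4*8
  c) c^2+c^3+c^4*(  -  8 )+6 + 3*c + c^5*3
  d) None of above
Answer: b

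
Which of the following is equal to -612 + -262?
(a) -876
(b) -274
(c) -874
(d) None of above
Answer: c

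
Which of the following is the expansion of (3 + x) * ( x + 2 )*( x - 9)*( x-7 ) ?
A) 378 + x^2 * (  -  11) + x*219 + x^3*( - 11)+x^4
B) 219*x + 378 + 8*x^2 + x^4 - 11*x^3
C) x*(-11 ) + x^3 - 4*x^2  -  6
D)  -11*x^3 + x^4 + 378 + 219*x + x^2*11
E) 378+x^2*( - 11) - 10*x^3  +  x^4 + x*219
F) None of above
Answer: A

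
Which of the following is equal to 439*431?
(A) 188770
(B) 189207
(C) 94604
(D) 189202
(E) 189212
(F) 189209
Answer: F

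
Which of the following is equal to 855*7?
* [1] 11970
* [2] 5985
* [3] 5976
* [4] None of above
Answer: 2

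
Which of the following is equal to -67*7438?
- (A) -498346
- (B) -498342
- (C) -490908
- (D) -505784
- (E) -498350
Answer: A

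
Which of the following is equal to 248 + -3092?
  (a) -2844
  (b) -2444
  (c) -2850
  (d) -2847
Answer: a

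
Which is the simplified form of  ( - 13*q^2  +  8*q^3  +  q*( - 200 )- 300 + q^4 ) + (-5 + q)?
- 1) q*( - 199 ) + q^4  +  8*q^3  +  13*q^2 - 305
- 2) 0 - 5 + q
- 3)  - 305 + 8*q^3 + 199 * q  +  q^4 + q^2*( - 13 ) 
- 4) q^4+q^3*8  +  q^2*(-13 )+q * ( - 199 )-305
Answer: 4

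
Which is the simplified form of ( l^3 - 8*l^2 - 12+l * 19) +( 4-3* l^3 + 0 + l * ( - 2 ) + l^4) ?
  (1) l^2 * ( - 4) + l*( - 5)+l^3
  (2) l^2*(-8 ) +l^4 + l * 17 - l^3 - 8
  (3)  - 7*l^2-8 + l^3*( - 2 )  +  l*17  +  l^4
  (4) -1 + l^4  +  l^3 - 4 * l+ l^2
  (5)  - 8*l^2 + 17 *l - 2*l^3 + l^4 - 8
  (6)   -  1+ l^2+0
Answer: 5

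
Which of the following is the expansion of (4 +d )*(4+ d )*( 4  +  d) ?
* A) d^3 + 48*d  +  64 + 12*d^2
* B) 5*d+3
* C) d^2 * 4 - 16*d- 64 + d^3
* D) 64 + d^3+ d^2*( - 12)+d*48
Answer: A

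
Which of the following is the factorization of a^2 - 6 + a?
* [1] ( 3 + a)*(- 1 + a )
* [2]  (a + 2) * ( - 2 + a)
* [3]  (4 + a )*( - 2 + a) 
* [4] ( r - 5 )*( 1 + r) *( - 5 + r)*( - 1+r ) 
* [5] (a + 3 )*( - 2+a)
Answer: 5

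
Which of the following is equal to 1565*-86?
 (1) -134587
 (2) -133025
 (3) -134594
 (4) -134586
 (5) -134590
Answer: 5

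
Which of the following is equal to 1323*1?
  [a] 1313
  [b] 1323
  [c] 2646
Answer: b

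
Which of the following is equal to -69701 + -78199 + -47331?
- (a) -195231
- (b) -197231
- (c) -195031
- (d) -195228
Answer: a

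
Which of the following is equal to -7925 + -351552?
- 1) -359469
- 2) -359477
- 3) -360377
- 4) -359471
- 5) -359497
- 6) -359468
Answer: 2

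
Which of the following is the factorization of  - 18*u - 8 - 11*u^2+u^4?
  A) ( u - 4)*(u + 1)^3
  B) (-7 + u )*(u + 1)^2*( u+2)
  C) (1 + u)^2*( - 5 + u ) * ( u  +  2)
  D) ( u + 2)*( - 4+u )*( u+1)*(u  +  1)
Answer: D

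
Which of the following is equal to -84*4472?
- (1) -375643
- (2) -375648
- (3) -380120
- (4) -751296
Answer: 2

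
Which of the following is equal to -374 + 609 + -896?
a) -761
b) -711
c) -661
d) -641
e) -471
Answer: c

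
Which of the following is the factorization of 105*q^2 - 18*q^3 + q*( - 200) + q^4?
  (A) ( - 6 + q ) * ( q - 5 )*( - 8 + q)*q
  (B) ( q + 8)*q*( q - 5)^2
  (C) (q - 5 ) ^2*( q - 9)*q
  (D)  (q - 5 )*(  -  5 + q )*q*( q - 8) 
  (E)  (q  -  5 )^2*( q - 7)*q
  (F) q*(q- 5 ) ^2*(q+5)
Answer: D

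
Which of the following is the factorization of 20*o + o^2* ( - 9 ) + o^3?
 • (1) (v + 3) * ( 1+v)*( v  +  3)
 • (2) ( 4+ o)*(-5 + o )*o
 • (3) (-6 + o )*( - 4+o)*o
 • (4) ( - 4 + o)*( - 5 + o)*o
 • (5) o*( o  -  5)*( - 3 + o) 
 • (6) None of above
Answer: 4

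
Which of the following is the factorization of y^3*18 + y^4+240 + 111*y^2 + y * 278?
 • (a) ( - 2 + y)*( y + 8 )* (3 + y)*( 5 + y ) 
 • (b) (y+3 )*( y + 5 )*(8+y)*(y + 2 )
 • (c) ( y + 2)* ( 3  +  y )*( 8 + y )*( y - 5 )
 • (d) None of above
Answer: b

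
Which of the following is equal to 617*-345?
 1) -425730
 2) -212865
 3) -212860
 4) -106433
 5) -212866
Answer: 2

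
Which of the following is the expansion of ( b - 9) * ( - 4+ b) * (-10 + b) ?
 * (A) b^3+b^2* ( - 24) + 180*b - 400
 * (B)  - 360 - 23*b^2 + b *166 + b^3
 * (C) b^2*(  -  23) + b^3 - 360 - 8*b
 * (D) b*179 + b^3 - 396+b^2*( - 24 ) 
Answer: B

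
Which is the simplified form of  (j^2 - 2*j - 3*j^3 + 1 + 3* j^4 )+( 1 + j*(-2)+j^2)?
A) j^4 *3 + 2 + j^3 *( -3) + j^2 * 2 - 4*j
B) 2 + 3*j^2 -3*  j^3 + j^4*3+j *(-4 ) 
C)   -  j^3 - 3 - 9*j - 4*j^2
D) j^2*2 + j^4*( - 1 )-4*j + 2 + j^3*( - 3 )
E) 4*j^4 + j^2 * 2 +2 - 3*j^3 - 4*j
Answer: A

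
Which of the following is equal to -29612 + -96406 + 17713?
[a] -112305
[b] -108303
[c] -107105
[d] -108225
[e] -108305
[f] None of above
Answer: e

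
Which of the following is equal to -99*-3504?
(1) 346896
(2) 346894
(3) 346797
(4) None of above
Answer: 1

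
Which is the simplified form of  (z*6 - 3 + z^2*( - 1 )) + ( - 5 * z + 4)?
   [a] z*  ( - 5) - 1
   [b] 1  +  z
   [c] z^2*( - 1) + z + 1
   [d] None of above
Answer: c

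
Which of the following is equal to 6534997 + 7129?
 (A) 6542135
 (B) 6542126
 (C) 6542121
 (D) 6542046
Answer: B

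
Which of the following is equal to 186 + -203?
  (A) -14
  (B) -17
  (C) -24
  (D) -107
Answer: B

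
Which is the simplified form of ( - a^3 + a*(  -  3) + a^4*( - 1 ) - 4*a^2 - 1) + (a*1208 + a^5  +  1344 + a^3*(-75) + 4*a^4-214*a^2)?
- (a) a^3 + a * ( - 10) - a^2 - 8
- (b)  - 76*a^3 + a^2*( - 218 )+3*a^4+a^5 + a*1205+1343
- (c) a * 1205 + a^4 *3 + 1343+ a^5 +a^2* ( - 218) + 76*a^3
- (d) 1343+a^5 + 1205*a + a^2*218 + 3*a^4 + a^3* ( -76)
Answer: b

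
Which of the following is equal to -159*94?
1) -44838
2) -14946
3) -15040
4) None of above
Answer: 2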